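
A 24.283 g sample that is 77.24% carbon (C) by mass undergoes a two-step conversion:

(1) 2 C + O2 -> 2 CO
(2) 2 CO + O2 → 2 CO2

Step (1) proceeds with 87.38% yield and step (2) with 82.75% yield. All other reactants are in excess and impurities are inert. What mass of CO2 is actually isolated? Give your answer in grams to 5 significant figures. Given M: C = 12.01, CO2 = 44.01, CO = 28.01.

49.697 g

Pure C = 24.283 × 0.7724 = 18.7562 g.
n(C) = 18.7562 / 12.01 = 1.56171 mol.
Step 1 (C:CO = 2:2): theoretical n(CO) = 1.56171 mol; at 87.38% yield, n(CO) = 1.36463 mol.
Step 2 (CO:CO2 = 2:2): theoretical n(CO2) = 1.36463 mol, so theoretical mass = 1.36463 × 44.01 = 60.0572 g.
At 82.75% yield, actual mass of CO2 = 60.0572 × 0.8275 = 49.6973 g.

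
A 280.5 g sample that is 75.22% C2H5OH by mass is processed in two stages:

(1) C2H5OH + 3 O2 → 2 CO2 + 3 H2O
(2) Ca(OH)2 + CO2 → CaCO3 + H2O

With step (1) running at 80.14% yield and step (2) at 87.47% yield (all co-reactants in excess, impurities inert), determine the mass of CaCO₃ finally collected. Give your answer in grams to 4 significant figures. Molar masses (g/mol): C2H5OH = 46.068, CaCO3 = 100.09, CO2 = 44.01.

642.7 g

Pure C2H5OH = 280.5 × 0.7522 = 210.99 g.
n(C2H5OH) = 210.99 / 46.068 = 4.5800 mol.
Step 1 (C2H5OH:CO2 = 1:2): theoretical n(CO2) = 9.1600 mol; at 80.14% yield, n(CO2) = 7.3408 mol.
Step 2 (CO2:CaCO3 = 1:1): theoretical n(CaCO3) = 7.3408 mol, so theoretical mass = 7.3408 × 100.09 = 734.75 g.
At 87.47% yield, actual mass of CaCO3 = 734.75 × 0.8747 = 642.68 g.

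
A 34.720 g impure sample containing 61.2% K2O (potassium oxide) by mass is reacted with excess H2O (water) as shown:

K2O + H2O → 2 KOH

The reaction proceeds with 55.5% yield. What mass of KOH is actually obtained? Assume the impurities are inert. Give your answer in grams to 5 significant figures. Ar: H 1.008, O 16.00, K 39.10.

Pure K2O available = 34.720 g × 0.612 = 21.2486 g.
M(K2O) = 2(39.10) + 16.00 = 94.20 g/mol.
M(KOH) = 39.10 + 16.00 + 1.008 = 56.108 g/mol.
n(K2O) = 21.2486 g / 94.20 g/mol = 0.225569 mol.
From the equation the K2O:KOH mole ratio is 1:2, so n(KOH) = 0.225569 × 2/1 = 0.451139 mol.
Mass of KOH = 0.451139 mol × 56.108 g/mol = 25.3125 g.
Actual mass collected = 25.3125 g × 0.555 = 14.0484 g.

14.048 g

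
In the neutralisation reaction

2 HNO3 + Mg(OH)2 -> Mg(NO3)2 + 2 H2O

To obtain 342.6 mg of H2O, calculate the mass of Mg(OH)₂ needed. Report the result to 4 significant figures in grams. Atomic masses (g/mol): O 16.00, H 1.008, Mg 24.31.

M(H2O) = 2(1.008) + 16.00 = 18.016 g/mol.
M(Mg(OH)2) = 24.31 + 2(16.00) + 2(1.008) = 58.326 g/mol.
Convert: 342.6 mg = 0.34260 g.
n(H2O) = 0.34260 g / 18.016 g/mol = 0.019016 mol.
From the equation the H2O:Mg(OH)2 mole ratio is 2:1, so n(Mg(OH)2) = 0.019016 × 1/2 = 0.0095082 mol.
Mass of Mg(OH)2 = 0.0095082 mol × 58.326 g/mol = 0.55458 g.

0.5546 g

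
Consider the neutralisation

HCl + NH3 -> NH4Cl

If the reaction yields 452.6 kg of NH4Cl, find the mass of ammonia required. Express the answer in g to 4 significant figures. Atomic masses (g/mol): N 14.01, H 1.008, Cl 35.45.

144100 g

M(NH4Cl) = 14.01 + 4(1.008) + 35.45 = 53.492 g/mol.
M(NH3) = 14.01 + 3(1.008) = 17.034 g/mol.
Convert: 452.6 kg = 452600 g.
n(NH4Cl) = 452600 g / 53.492 g/mol = 8461.1 mol.
From the equation the NH4Cl:NH3 mole ratio is 1:1, so n(NH3) = 8461.1 × 1/1 = 8461.1 mol.
Mass of NH3 = 8461.1 mol × 17.034 g/mol = 144130 g.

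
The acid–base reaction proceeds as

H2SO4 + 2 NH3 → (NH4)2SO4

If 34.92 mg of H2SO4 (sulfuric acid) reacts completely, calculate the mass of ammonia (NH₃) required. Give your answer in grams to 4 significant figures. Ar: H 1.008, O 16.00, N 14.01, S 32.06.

M(H2SO4) = 2(1.008) + 32.06 + 4(16.00) = 98.076 g/mol.
M(NH3) = 14.01 + 3(1.008) = 17.034 g/mol.
Convert: 34.92 mg = 0.034920 g.
n(H2SO4) = 0.034920 g / 98.076 g/mol = 0.00035605 mol.
From the equation the H2SO4:NH3 mole ratio is 1:2, so n(NH3) = 0.00035605 × 2/1 = 0.00071210 mol.
Mass of NH3 = 0.00071210 mol × 17.034 g/mol = 0.012130 g.

0.01213 g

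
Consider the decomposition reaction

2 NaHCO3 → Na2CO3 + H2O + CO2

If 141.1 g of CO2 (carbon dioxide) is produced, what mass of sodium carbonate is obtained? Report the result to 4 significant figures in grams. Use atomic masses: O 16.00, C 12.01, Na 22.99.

M(CO2) = 12.01 + 2(16.00) = 44.01 g/mol.
M(Na2CO3) = 2(22.99) + 12.01 + 3(16.00) = 105.99 g/mol.
n(CO2) = 141.10 g / 44.01 g/mol = 3.2061 mol.
From the equation the CO2:Na2CO3 mole ratio is 1:1, so n(Na2CO3) = 3.2061 × 1/1 = 3.2061 mol.
Mass of Na2CO3 = 3.2061 mol × 105.99 g/mol = 339.81 g.

339.8 g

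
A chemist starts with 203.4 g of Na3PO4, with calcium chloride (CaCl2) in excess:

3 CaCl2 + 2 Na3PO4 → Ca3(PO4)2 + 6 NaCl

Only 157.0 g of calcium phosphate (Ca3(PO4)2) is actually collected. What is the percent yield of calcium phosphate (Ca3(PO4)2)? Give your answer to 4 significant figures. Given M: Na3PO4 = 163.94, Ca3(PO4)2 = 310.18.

81.59 %

n(Na3PO4) = 203.40 g / 163.94 g/mol = 1.2407 mol.
From the equation the Na3PO4:Ca3(PO4)2 mole ratio is 2:1, so n(Ca3(PO4)2) = 1.2407 × 1/2 = 0.62035 mol.
Mass of Ca3(PO4)2 = 0.62035 mol × 310.18 g/mol = 192.42 g.
This is the theoretical yield. Percent yield = 157.0 g / 192.42 g × 100% = 81.592%.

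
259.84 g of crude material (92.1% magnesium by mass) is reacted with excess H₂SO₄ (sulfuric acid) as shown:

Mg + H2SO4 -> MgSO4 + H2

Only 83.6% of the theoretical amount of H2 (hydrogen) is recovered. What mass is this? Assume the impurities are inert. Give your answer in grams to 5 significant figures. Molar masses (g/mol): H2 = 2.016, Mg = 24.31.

16.591 g

Pure Mg available = 259.84 g × 0.921 = 239.313 g.
n(Mg) = 239.313 g / 24.31 g/mol = 9.84421 mol.
From the equation the Mg:H2 mole ratio is 1:1, so n(H2) = 9.84421 × 1/1 = 9.84421 mol.
Mass of H2 = 9.84421 mol × 2.016 g/mol = 19.8459 g.
Actual mass collected = 19.8459 g × 0.836 = 16.5912 g.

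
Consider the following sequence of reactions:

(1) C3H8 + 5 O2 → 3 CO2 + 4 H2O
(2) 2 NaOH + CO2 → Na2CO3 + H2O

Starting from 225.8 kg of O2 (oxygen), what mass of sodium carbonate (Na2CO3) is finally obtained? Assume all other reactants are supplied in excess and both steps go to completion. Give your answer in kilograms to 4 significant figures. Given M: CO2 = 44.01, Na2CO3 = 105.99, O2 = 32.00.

225.8 kg = 225800 g.
n(O2) = 225800 / 32.00 = 7056.2 mol.
Step 1 gives a 5:3 ratio of O2 to CO2, so n(CO2) = 4233.8 mol.
In step 2 the CO2:Na2CO3 ratio is 1:1, so n(Na2CO3) = 4233.8 mol.
Mass of Na2CO3 = 4233.8 × 105.99 = 448740 g = 448.7 kg.

448.7 kg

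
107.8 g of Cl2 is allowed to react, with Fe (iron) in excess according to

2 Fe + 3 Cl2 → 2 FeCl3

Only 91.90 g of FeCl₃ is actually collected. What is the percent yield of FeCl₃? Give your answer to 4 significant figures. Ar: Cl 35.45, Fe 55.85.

M(Cl2) = 2(35.45) = 70.90 g/mol.
M(FeCl3) = 55.85 + 3(35.45) = 162.20 g/mol.
n(Cl2) = 107.80 g / 70.90 g/mol = 1.5205 mol.
From the equation the Cl2:FeCl3 mole ratio is 3:2, so n(FeCl3) = 1.5205 × 2/3 = 1.0136 mol.
Mass of FeCl3 = 1.0136 mol × 162.20 g/mol = 164.41 g.
This is the theoretical yield. Percent yield = 91.90 g / 164.41 g × 100% = 55.896%.

55.90 %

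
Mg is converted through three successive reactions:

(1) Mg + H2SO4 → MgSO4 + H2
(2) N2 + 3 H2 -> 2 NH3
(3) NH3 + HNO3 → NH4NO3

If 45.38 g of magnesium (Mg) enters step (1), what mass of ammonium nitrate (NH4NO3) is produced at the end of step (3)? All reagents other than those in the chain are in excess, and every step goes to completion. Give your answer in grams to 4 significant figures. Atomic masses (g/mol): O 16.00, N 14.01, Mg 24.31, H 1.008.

99.62 g

M(Mg) = 24.31 g/mol.
M(NH4NO3) = 2(14.01) + 4(1.008) + 3(16.00) = 80.052 g/mol.
n(Mg) = 45.38 / 24.31 = 1.8667 mol.
Reaction (1): Mg→H2 ratio 1:1 ⇒ n(H2) = 1.8667 mol.
Reaction (2): H2→NH3 ratio 3:2 ⇒ n(NH3) = 1.2445 mol.
Reaction (3): NH3→NH4NO3 ratio 1:1 ⇒ n(NH4NO3) = 1.2445 mol.
Mass of NH4NO3 = 1.2445 × 80.052 = 99.623 g.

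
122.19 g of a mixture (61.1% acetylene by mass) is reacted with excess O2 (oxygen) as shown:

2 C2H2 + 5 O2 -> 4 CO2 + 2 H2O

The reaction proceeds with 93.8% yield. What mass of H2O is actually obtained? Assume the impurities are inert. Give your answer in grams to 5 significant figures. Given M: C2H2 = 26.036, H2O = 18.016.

48.458 g

Pure C2H2 available = 122.19 g × 0.611 = 74.6581 g.
n(C2H2) = 74.6581 g / 26.036 g/mol = 2.86749 mol.
From the equation the C2H2:H2O mole ratio is 2:2, so n(H2O) = 2.86749 × 2/2 = 2.86749 mol.
Mass of H2O = 2.86749 mol × 18.016 g/mol = 51.6608 g.
Actual mass collected = 51.6608 g × 0.938 = 48.4578 g.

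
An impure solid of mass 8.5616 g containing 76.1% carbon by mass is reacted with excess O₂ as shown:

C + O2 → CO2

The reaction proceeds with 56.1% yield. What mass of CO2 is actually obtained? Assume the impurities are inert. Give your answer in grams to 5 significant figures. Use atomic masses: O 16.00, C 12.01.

13.394 g

Pure C available = 8.5616 g × 0.761 = 6.51538 g.
M(C) = 12.01 g/mol.
M(CO2) = 12.01 + 2(16.00) = 44.01 g/mol.
n(C) = 6.51538 g / 12.01 g/mol = 0.542496 mol.
From the equation the C:CO2 mole ratio is 1:1, so n(CO2) = 0.542496 × 1/1 = 0.542496 mol.
Mass of CO2 = 0.542496 mol × 44.01 g/mol = 23.8753 g.
Actual mass collected = 23.8753 g × 0.561 = 13.3940 g.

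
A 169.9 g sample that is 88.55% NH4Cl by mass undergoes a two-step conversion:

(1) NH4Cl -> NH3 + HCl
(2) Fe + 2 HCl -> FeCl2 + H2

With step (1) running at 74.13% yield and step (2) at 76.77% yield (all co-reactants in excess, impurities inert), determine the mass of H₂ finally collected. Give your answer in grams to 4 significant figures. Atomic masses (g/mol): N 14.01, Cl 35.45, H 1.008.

1.613 g

Pure NH4Cl = 169.9 × 0.8855 = 150.45 g.
M(NH4Cl) = 14.01 + 4(1.008) + 35.45 = 53.492 g/mol.
M(H2) = 2(1.008) = 2.016 g/mol.
n(NH4Cl) = 150.45 / 53.492 = 2.8125 mol.
Step 1 (NH4Cl:HCl = 1:1): theoretical n(HCl) = 2.8125 mol; at 74.13% yield, n(HCl) = 2.0849 mol.
Step 2 (HCl:H2 = 2:1): theoretical n(H2) = 1.0425 mol, so theoretical mass = 1.0425 × 2.016 = 2.1016 g.
At 76.77% yield, actual mass of H2 = 2.1016 × 0.7677 = 1.6134 g.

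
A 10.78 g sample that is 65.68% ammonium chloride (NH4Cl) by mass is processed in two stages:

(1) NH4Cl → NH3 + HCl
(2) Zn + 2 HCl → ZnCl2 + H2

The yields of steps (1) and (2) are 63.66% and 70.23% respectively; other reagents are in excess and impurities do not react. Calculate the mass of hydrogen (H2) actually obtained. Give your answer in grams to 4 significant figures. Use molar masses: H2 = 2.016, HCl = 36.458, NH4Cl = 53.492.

0.05965 g

Pure NH4Cl = 10.78 × 0.6568 = 7.0803 g.
n(NH4Cl) = 7.0803 / 53.492 = 0.13236 mol.
Step 1 (NH4Cl:HCl = 1:1): theoretical n(HCl) = 0.13236 mol; at 63.66% yield, n(HCl) = 0.084262 mol.
Step 2 (HCl:H2 = 2:1): theoretical n(H2) = 0.042131 mol, so theoretical mass = 0.042131 × 2.016 = 0.084936 g.
At 70.23% yield, actual mass of H2 = 0.084936 × 0.7023 = 0.059650 g.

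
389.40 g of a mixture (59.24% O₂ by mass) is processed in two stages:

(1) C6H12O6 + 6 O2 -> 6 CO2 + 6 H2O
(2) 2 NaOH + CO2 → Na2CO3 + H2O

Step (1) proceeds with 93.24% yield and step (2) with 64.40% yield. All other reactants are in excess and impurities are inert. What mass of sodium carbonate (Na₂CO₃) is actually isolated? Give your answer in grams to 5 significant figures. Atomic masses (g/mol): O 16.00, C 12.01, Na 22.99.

458.79 g

Pure O2 = 389.40 × 0.5924 = 230.681 g.
M(O2) = 2(16.00) = 32.00 g/mol.
M(Na2CO3) = 2(22.99) + 12.01 + 3(16.00) = 105.99 g/mol.
n(O2) = 230.681 / 32.00 = 7.20877 mol.
Step 1 (O2:CO2 = 6:6): theoretical n(CO2) = 7.20877 mol; at 93.24% yield, n(CO2) = 6.72145 mol.
Step 2 (CO2:Na2CO3 = 1:1): theoretical n(Na2CO3) = 6.72145 mol, so theoretical mass = 6.72145 × 105.99 = 712.407 g.
At 64.40% yield, actual mass of Na2CO3 = 712.407 × 0.6440 = 458.790 g.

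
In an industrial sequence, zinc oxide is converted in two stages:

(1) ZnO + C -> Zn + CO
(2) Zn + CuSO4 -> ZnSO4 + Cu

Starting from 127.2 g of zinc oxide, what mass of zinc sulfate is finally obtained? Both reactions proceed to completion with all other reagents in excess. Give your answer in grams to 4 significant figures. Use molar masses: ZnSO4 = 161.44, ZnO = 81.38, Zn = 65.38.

n(ZnO) = 127.20 / 81.38 = 1.5630 mol.
Step 1 gives a 1:1 ratio of ZnO to Zn, so n(Zn) = 1.5630 mol.
In step 2 the Zn:ZnSO4 ratio is 1:1, so n(ZnSO4) = 1.5630 mol.
Mass of ZnSO4 = 1.5630 × 161.44 = 252.34 g.

252.3 g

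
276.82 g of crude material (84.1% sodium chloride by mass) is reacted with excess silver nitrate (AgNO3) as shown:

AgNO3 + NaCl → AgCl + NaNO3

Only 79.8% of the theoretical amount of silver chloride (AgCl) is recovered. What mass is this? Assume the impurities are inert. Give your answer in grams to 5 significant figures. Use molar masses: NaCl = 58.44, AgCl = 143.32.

455.61 g

Pure NaCl available = 276.82 g × 0.841 = 232.806 g.
n(NaCl) = 232.806 g / 58.44 g/mol = 3.98367 mol.
From the equation the NaCl:AgCl mole ratio is 1:1, so n(AgCl) = 3.98367 × 1/1 = 3.98367 mol.
Mass of AgCl = 3.98367 mol × 143.32 g/mol = 570.939 g.
Actual mass collected = 570.939 g × 0.798 = 455.610 g.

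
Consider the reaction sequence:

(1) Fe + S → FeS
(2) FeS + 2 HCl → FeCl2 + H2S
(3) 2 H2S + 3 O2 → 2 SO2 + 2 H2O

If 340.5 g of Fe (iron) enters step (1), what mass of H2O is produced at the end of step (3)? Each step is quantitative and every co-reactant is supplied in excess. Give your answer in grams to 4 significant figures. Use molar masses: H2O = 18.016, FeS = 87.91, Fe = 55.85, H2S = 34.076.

n(Fe) = 340.5 / 55.85 = 6.0967 mol.
Reaction (1): Fe→FeS ratio 1:1 ⇒ n(FeS) = 6.0967 mol.
Reaction (2): FeS→H2S ratio 1:1 ⇒ n(H2S) = 6.0967 mol.
Reaction (3): H2S→H2O ratio 2:2 ⇒ n(H2O) = 6.0967 mol.
Mass of H2O = 6.0967 × 18.016 = 109.84 g.

109.8 g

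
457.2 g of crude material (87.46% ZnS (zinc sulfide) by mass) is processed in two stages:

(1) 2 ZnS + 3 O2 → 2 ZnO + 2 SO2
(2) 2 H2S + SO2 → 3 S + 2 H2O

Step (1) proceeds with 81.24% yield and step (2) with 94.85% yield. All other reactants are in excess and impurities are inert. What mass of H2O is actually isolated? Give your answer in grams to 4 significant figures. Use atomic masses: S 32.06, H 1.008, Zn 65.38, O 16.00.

113.9 g

Pure ZnS = 457.2 × 0.8746 = 399.87 g.
M(ZnS) = 65.38 + 32.06 = 97.44 g/mol.
M(H2O) = 2(1.008) + 16.00 = 18.016 g/mol.
n(ZnS) = 399.87 / 97.44 = 4.1037 mol.
Step 1 (ZnS:SO2 = 2:2): theoretical n(SO2) = 4.1037 mol; at 81.24% yield, n(SO2) = 3.3339 mol.
Step 2 (SO2:H2O = 1:2): theoretical n(H2O) = 6.6677 mol, so theoretical mass = 6.6677 × 18.016 = 120.13 g.
At 94.85% yield, actual mass of H2O = 120.13 × 0.9485 = 113.94 g.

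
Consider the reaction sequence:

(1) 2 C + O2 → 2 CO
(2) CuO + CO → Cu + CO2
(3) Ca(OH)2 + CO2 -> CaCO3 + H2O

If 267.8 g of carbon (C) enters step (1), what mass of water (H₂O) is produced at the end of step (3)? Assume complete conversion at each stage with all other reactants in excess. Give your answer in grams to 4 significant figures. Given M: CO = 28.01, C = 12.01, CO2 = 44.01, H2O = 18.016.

n(C) = 267.8 / 12.01 = 22.298 mol.
Reaction (1): C→CO ratio 2:2 ⇒ n(CO) = 22.298 mol.
Reaction (2): CO→CO2 ratio 1:1 ⇒ n(CO2) = 22.298 mol.
Reaction (3): CO2→H2O ratio 1:1 ⇒ n(H2O) = 22.298 mol.
Mass of H2O = 22.298 × 18.016 = 401.72 g.

401.7 g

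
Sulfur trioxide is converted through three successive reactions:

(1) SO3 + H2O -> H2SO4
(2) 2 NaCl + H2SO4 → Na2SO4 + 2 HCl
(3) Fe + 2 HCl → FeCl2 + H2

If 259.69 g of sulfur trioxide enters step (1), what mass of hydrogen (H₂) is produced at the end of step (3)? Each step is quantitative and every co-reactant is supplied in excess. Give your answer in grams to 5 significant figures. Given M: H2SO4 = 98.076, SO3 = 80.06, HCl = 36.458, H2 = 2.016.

n(SO3) = 259.69 / 80.06 = 3.24369 mol.
Reaction (1): SO3→H2SO4 ratio 1:1 ⇒ n(H2SO4) = 3.24369 mol.
Reaction (2): H2SO4→HCl ratio 1:2 ⇒ n(HCl) = 6.48738 mol.
Reaction (3): HCl→H2 ratio 2:1 ⇒ n(H2) = 3.24369 mol.
Mass of H2 = 3.24369 × 2.016 = 6.53928 g.

6.5393 g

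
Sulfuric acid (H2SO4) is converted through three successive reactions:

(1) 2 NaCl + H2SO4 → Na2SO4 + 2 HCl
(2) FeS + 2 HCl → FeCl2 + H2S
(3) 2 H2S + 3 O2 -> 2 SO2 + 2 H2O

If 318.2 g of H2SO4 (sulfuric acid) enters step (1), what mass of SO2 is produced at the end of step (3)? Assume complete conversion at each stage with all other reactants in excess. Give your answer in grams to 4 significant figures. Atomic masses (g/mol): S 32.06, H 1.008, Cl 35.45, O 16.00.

207.8 g

M(H2SO4) = 2(1.008) + 32.06 + 4(16.00) = 98.076 g/mol.
M(SO2) = 32.06 + 2(16.00) = 64.06 g/mol.
n(H2SO4) = 318.2 / 98.076 = 3.2444 mol.
Reaction (1): H2SO4→HCl ratio 1:2 ⇒ n(HCl) = 6.4888 mol.
Reaction (2): HCl→H2S ratio 2:1 ⇒ n(H2S) = 3.2444 mol.
Reaction (3): H2S→SO2 ratio 2:2 ⇒ n(SO2) = 3.2444 mol.
Mass of SO2 = 3.2444 × 64.06 = 207.84 g.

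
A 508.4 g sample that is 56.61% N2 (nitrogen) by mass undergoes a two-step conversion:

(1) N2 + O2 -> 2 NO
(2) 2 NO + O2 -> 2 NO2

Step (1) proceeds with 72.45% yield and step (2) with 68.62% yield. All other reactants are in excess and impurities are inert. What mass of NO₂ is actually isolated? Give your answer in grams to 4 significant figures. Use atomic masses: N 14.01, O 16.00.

Pure N2 = 508.4 × 0.5661 = 287.81 g.
M(N2) = 2(14.01) = 28.02 g/mol.
M(NO2) = 14.01 + 2(16.00) = 46.01 g/mol.
n(N2) = 287.81 / 28.02 = 10.271 mol.
Step 1 (N2:NO = 1:2): theoretical n(NO) = 20.543 mol; at 72.45% yield, n(NO) = 14.883 mol.
Step 2 (NO:NO2 = 2:2): theoretical n(NO2) = 14.883 mol, so theoretical mass = 14.883 × 46.01 = 684.78 g.
At 68.62% yield, actual mass of NO2 = 684.78 × 0.6862 = 469.90 g.

469.9 g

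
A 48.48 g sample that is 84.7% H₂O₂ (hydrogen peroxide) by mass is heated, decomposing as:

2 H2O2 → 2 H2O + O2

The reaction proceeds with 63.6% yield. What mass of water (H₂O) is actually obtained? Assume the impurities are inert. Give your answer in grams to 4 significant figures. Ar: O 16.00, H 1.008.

13.83 g

Pure H2O2 available = 48.48 g × 0.847 = 41.063 g.
M(H2O2) = 2(1.008) + 2(16.00) = 34.016 g/mol.
M(H2O) = 2(1.008) + 16.00 = 18.016 g/mol.
n(H2O2) = 41.063 g / 34.016 g/mol = 1.2072 mol.
From the equation the H2O2:H2O mole ratio is 2:2, so n(H2O) = 1.2072 × 2/2 = 1.2072 mol.
Mass of H2O = 1.2072 mol × 18.016 g/mol = 21.748 g.
Actual mass collected = 21.748 g × 0.636 = 13.832 g.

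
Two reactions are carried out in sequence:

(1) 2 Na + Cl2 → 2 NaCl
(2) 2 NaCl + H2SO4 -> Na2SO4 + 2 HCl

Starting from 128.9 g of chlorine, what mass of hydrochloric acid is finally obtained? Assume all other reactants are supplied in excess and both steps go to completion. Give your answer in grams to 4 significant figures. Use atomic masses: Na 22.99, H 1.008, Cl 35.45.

M(Cl2) = 2(35.45) = 70.90 g/mol.
M(HCl) = 1.008 + 35.45 = 36.458 g/mol.
n(Cl2) = 128.90 / 70.90 = 1.8181 mol.
Step 1 gives a 1:2 ratio of Cl2 to NaCl, so n(NaCl) = 3.6361 mol.
In step 2 the NaCl:HCl ratio is 2:2, so n(HCl) = 3.6361 mol.
Mass of HCl = 3.6361 × 36.458 = 132.57 g.

132.6 g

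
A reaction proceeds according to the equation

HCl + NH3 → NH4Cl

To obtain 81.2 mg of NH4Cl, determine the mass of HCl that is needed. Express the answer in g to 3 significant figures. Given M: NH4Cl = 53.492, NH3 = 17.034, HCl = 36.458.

Convert: 81.2 mg = 0.08120 g.
n(NH4Cl) = 0.08120 g / 53.492 g/mol = 0.001518 mol.
From the equation the NH4Cl:HCl mole ratio is 1:1, so n(HCl) = 0.001518 × 1/1 = 0.001518 mol.
Mass of HCl = 0.001518 mol × 36.458 g/mol = 0.05534 g.

0.0553 g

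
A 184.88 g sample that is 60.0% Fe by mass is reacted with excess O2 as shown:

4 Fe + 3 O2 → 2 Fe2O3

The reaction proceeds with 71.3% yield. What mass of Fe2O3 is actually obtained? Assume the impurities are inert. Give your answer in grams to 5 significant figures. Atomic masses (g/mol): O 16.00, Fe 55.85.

113.08 g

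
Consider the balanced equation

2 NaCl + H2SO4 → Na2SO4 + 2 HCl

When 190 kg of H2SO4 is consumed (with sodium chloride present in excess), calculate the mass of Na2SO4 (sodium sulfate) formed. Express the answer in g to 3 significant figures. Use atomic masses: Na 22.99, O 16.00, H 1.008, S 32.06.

275000 g

M(H2SO4) = 2(1.008) + 32.06 + 4(16.00) = 98.076 g/mol.
M(Na2SO4) = 2(22.99) + 32.06 + 4(16.00) = 142.04 g/mol.
Convert: 190 kg = 190000 g.
n(H2SO4) = 190000 g / 98.076 g/mol = 1937 mol.
From the equation the H2SO4:Na2SO4 mole ratio is 1:1, so n(Na2SO4) = 1937 × 1/1 = 1937 mol.
Mass of Na2SO4 = 1937 mol × 142.04 g/mol = 275200 g.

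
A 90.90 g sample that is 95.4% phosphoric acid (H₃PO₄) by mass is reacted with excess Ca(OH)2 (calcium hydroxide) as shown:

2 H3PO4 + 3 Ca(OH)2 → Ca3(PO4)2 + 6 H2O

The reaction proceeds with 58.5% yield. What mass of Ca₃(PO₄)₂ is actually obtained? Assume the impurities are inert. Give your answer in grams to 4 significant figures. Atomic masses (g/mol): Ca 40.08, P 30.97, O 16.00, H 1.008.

80.29 g

Pure H3PO4 available = 90.90 g × 0.954 = 86.719 g.
M(H3PO4) = 3(1.008) + 30.97 + 4(16.00) = 97.994 g/mol.
M(Ca3(PO4)2) = 3(40.08) + 2(30.97) + 8(16.00) = 310.18 g/mol.
n(H3PO4) = 86.719 g / 97.994 g/mol = 0.88494 mol.
From the equation the H3PO4:Ca3(PO4)2 mole ratio is 2:1, so n(Ca3(PO4)2) = 0.88494 × 1/2 = 0.44247 mol.
Mass of Ca3(PO4)2 = 0.44247 mol × 310.18 g/mol = 137.25 g.
Actual mass collected = 137.25 g × 0.585 = 80.288 g.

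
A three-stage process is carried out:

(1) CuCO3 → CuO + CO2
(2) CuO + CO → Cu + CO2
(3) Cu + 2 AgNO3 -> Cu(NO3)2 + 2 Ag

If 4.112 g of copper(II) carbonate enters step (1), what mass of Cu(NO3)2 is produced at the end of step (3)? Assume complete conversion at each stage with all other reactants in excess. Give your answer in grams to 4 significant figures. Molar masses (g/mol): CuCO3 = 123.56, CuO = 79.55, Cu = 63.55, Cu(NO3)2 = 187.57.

6.242 g

n(CuCO3) = 4.112 / 123.56 = 0.033279 mol.
Reaction (1): CuCO3→CuO ratio 1:1 ⇒ n(CuO) = 0.033279 mol.
Reaction (2): CuO→Cu ratio 1:1 ⇒ n(Cu) = 0.033279 mol.
Reaction (3): Cu→Cu(NO3)2 ratio 1:1 ⇒ n(Cu(NO3)2) = 0.033279 mol.
Mass of Cu(NO3)2 = 0.033279 × 187.57 = 6.2422 g.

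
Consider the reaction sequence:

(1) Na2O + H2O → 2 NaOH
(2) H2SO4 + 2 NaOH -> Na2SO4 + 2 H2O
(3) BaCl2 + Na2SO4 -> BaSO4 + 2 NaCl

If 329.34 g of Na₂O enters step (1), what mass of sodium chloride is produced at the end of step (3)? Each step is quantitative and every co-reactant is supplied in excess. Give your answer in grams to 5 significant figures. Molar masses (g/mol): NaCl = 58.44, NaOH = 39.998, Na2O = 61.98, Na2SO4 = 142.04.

621.06 g

n(Na2O) = 329.34 / 61.98 = 5.31365 mol.
Reaction (1): Na2O→NaOH ratio 1:2 ⇒ n(NaOH) = 10.6273 mol.
Reaction (2): NaOH→Na2SO4 ratio 2:1 ⇒ n(Na2SO4) = 5.31365 mol.
Reaction (3): Na2SO4→NaCl ratio 1:2 ⇒ n(NaCl) = 10.6273 mol.
Mass of NaCl = 10.6273 × 58.44 = 621.059 g.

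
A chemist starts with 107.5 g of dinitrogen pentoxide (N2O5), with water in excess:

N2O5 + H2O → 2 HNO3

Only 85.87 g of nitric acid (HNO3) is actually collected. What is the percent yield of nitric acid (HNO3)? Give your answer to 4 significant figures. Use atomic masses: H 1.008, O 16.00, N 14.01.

M(N2O5) = 2(14.01) + 5(16.00) = 108.02 g/mol.
M(HNO3) = 1.008 + 14.01 + 3(16.00) = 63.018 g/mol.
n(N2O5) = 107.50 g / 108.02 g/mol = 0.99519 mol.
From the equation the N2O5:HNO3 mole ratio is 1:2, so n(HNO3) = 0.99519 × 2/1 = 1.9904 mol.
Mass of HNO3 = 1.9904 mol × 63.018 g/mol = 125.43 g.
This is the theoretical yield. Percent yield = 85.87 g / 125.43 g × 100% = 68.461%.

68.46 %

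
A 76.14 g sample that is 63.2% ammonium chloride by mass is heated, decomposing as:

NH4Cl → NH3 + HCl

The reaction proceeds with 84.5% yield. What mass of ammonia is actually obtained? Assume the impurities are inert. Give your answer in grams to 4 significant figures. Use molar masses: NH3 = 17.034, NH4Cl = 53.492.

Pure NH4Cl available = 76.14 g × 0.632 = 48.120 g.
n(NH4Cl) = 48.120 g / 53.492 g/mol = 0.89958 mol.
From the equation the NH4Cl:NH3 mole ratio is 1:1, so n(NH3) = 0.89958 × 1/1 = 0.89958 mol.
Mass of NH3 = 0.89958 mol × 17.034 g/mol = 15.323 g.
Actual mass collected = 15.323 g × 0.845 = 12.948 g.

12.95 g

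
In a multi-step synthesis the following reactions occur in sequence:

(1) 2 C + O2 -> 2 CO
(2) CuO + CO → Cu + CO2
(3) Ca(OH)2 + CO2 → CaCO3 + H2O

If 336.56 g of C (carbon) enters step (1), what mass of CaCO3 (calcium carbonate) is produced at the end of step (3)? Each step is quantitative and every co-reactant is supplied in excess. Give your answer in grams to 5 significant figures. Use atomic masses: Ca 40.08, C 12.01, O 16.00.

M(C) = 12.01 g/mol.
M(CaCO3) = 40.08 + 12.01 + 3(16.00) = 100.09 g/mol.
n(C) = 336.56 / 12.01 = 28.0233 mol.
Reaction (1): C→CO ratio 2:2 ⇒ n(CO) = 28.0233 mol.
Reaction (2): CO→CO2 ratio 1:1 ⇒ n(CO2) = 28.0233 mol.
Reaction (3): CO2→CaCO3 ratio 1:1 ⇒ n(CaCO3) = 28.0233 mol.
Mass of CaCO3 = 28.0233 × 100.09 = 2804.85 g.

2804.9 g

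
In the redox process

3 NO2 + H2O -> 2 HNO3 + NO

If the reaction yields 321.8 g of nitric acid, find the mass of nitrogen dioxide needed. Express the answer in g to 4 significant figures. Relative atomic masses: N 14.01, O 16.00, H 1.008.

M(HNO3) = 1.008 + 14.01 + 3(16.00) = 63.018 g/mol.
M(NO2) = 14.01 + 2(16.00) = 46.01 g/mol.
n(HNO3) = 321.80 g / 63.018 g/mol = 5.1065 mol.
From the equation the HNO3:NO2 mole ratio is 2:3, so n(NO2) = 5.1065 × 3/2 = 7.6597 mol.
Mass of NO2 = 7.6597 mol × 46.01 g/mol = 352.42 g.

352.4 g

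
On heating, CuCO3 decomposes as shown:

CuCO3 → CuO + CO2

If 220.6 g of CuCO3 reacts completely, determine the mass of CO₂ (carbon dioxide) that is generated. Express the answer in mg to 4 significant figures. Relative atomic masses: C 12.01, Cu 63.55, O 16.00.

M(CuCO3) = 63.55 + 12.01 + 3(16.00) = 123.56 g/mol.
M(CO2) = 12.01 + 2(16.00) = 44.01 g/mol.
n(CuCO3) = 220.60 g / 123.56 g/mol = 1.7854 mol.
From the equation the CuCO3:CO2 mole ratio is 1:1, so n(CO2) = 1.7854 × 1/1 = 1.7854 mol.
Mass of CO2 = 1.7854 mol × 44.01 g/mol = 78.574 g.
Converting to mg: 78.574 g = 78570 mg.

78570 mg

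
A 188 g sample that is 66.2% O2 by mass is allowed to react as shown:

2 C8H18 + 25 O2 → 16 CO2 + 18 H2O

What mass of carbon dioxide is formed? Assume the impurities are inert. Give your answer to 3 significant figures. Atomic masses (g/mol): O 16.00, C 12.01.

110 g

Mass of pure O2 = 188 g × 0.662 = 124.5 g.
M(O2) = 2(16.00) = 32.00 g/mol.
M(CO2) = 12.01 + 2(16.00) = 44.01 g/mol.
n(O2) = 124.5 g / 32.00 g/mol = 3.889 mol.
From the equation the O2:CO2 mole ratio is 25:16, so n(CO2) = 3.889 × 16/25 = 2.489 mol.
Mass of CO2 = 2.489 mol × 44.01 g/mol = 109.5 g.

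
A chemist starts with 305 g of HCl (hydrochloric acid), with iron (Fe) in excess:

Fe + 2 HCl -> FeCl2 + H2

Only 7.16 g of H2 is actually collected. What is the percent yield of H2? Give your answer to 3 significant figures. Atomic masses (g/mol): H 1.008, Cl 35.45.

84.9 %

M(HCl) = 1.008 + 35.45 = 36.458 g/mol.
M(H2) = 2(1.008) = 2.016 g/mol.
n(HCl) = 305.0 g / 36.458 g/mol = 8.366 mol.
From the equation the HCl:H2 mole ratio is 2:1, so n(H2) = 8.366 × 1/2 = 4.183 mol.
Mass of H2 = 4.183 mol × 2.016 g/mol = 8.433 g.
This is the theoretical yield. Percent yield = 7.16 g / 8.433 g × 100% = 84.91%.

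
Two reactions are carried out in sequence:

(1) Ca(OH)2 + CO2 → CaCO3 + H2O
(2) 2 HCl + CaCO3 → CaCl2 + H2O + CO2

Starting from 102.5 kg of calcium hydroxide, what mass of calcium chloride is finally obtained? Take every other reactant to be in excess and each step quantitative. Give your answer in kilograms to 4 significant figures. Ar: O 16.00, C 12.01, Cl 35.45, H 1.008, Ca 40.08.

153.5 kg

M(Ca(OH)2) = 40.08 + 2(16.00) + 2(1.008) = 74.096 g/mol.
M(CaCl2) = 40.08 + 2(35.45) = 110.98 g/mol.
102.5 kg = 102500 g.
n(Ca(OH)2) = 102500 / 74.096 = 1383.3 mol.
Step 1 gives a 1:1 ratio of Ca(OH)2 to CaCO3, so n(CaCO3) = 1383.3 mol.
In step 2 the CaCO3:CaCl2 ratio is 1:1, so n(CaCl2) = 1383.3 mol.
Mass of CaCl2 = 1383.3 × 110.98 = 153520 g = 153.5 kg.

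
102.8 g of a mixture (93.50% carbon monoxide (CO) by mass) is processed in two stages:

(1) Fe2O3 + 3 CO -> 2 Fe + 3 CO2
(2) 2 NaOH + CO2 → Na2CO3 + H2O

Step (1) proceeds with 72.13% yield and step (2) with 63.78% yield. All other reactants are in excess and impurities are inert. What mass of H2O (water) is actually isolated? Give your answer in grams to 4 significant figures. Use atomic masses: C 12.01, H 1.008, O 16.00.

28.44 g

Pure CO = 102.8 × 0.9350 = 96.118 g.
M(CO) = 12.01 + 16.00 = 28.01 g/mol.
M(H2O) = 2(1.008) + 16.00 = 18.016 g/mol.
n(CO) = 96.118 / 28.01 = 3.4316 mol.
Step 1 (CO:CO2 = 3:3): theoretical n(CO2) = 3.4316 mol; at 72.13% yield, n(CO2) = 2.4752 mol.
Step 2 (CO2:H2O = 1:1): theoretical n(H2O) = 2.4752 mol, so theoretical mass = 2.4752 × 18.016 = 44.593 g.
At 63.78% yield, actual mass of H2O = 44.593 × 0.6378 = 28.441 g.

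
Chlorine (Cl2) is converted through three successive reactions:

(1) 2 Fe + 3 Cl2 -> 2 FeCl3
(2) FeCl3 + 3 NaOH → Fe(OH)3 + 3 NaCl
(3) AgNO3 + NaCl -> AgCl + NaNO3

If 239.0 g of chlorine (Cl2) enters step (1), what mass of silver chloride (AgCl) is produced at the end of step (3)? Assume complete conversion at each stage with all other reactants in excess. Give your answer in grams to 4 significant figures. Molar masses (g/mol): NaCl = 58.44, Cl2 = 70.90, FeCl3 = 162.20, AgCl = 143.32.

966.2 g

n(Cl2) = 239.0 / 70.90 = 3.3709 mol.
Reaction (1): Cl2→FeCl3 ratio 3:2 ⇒ n(FeCl3) = 2.2473 mol.
Reaction (2): FeCl3→NaCl ratio 1:3 ⇒ n(NaCl) = 6.7419 mol.
Reaction (3): NaCl→AgCl ratio 1:1 ⇒ n(AgCl) = 6.7419 mol.
Mass of AgCl = 6.7419 × 143.32 = 966.25 g.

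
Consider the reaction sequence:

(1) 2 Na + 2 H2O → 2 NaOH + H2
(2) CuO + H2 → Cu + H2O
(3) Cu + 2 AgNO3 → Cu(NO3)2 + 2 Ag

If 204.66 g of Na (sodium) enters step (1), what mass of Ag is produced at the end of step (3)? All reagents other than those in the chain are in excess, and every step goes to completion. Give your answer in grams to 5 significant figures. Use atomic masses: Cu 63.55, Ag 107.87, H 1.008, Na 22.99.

M(Na) = 22.99 g/mol.
M(Ag) = 107.87 g/mol.
n(Na) = 204.66 / 22.99 = 8.90213 mol.
Reaction (1): Na→H2 ratio 2:1 ⇒ n(H2) = 4.45107 mol.
Reaction (2): H2→Cu ratio 1:1 ⇒ n(Cu) = 4.45107 mol.
Reaction (3): Cu→Ag ratio 1:2 ⇒ n(Ag) = 8.90213 mol.
Mass of Ag = 8.90213 × 107.87 = 960.273 g.

960.27 g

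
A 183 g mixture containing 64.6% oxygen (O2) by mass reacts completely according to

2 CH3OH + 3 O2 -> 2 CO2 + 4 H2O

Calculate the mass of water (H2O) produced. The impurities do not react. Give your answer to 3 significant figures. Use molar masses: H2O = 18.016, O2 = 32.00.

88.7 g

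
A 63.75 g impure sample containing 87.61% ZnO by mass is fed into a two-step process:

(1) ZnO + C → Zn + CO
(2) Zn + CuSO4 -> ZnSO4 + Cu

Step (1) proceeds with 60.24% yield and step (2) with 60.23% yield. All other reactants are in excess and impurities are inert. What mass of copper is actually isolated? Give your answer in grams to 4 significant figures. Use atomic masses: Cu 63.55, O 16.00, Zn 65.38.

Pure ZnO = 63.75 × 0.8761 = 55.851 g.
M(ZnO) = 65.38 + 16.00 = 81.38 g/mol.
M(Cu) = 63.55 g/mol.
n(ZnO) = 55.851 / 81.38 = 0.68630 mol.
Step 1 (ZnO:Zn = 1:1): theoretical n(Zn) = 0.68630 mol; at 60.24% yield, n(Zn) = 0.41343 mol.
Step 2 (Zn:Cu = 1:1): theoretical n(Cu) = 0.41343 mol, so theoretical mass = 0.41343 × 63.55 = 26.273 g.
At 60.23% yield, actual mass of Cu = 26.273 × 0.6023 = 15.824 g.

15.82 g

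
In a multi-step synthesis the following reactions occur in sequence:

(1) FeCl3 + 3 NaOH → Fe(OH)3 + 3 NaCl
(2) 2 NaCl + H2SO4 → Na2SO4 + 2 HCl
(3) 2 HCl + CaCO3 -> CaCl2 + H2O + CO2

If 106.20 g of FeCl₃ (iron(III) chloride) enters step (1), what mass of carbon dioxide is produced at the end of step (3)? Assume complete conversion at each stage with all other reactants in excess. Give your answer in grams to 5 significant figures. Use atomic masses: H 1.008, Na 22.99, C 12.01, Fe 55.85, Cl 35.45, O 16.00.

43.223 g

M(FeCl3) = 55.85 + 3(35.45) = 162.20 g/mol.
M(CO2) = 12.01 + 2(16.00) = 44.01 g/mol.
n(FeCl3) = 106.20 / 162.20 = 0.654747 mol.
Reaction (1): FeCl3→NaCl ratio 1:3 ⇒ n(NaCl) = 1.96424 mol.
Reaction (2): NaCl→HCl ratio 2:2 ⇒ n(HCl) = 1.96424 mol.
Reaction (3): HCl→CO2 ratio 2:1 ⇒ n(CO2) = 0.982121 mol.
Mass of CO2 = 0.982121 × 44.01 = 43.2231 g.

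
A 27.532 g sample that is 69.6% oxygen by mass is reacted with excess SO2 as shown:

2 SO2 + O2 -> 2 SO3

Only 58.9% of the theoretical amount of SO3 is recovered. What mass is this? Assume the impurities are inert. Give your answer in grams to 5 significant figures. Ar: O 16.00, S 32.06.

56.475 g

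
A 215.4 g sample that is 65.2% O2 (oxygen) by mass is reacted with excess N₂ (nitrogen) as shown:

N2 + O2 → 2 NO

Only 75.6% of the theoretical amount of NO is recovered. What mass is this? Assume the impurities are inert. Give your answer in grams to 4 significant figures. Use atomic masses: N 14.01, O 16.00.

199.1 g

Pure O2 available = 215.4 g × 0.652 = 140.44 g.
M(O2) = 2(16.00) = 32.00 g/mol.
M(NO) = 14.01 + 16.00 = 30.01 g/mol.
n(O2) = 140.44 g / 32.00 g/mol = 4.3888 mol.
From the equation the O2:NO mole ratio is 1:2, so n(NO) = 4.3888 × 2/1 = 8.7776 mol.
Mass of NO = 8.7776 mol × 30.01 g/mol = 263.41 g.
Actual mass collected = 263.41 g × 0.756 = 199.14 g.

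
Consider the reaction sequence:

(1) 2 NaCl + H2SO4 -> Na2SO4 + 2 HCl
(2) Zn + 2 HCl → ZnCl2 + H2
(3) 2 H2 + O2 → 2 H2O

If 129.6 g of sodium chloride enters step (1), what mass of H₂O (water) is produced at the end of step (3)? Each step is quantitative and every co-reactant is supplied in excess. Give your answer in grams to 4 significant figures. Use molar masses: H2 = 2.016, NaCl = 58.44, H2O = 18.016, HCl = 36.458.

n(NaCl) = 129.6 / 58.44 = 2.2177 mol.
Reaction (1): NaCl→HCl ratio 2:2 ⇒ n(HCl) = 2.2177 mol.
Reaction (2): HCl→H2 ratio 2:1 ⇒ n(H2) = 1.1088 mol.
Reaction (3): H2→H2O ratio 2:2 ⇒ n(H2O) = 1.1088 mol.
Mass of H2O = 1.1088 × 18.016 = 19.977 g.

19.98 g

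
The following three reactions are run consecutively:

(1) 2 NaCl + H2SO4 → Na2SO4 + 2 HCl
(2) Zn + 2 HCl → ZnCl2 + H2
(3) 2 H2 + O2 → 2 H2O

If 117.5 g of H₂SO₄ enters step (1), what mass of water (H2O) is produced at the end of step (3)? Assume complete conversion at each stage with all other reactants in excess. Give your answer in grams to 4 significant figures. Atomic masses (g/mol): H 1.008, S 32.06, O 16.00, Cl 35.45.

M(H2SO4) = 2(1.008) + 32.06 + 4(16.00) = 98.076 g/mol.
M(H2O) = 2(1.008) + 16.00 = 18.016 g/mol.
n(H2SO4) = 117.5 / 98.076 = 1.1981 mol.
Reaction (1): H2SO4→HCl ratio 1:2 ⇒ n(HCl) = 2.3961 mol.
Reaction (2): HCl→H2 ratio 2:1 ⇒ n(H2) = 1.1981 mol.
Reaction (3): H2→H2O ratio 2:2 ⇒ n(H2O) = 1.1981 mol.
Mass of H2O = 1.1981 × 18.016 = 21.584 g.

21.58 g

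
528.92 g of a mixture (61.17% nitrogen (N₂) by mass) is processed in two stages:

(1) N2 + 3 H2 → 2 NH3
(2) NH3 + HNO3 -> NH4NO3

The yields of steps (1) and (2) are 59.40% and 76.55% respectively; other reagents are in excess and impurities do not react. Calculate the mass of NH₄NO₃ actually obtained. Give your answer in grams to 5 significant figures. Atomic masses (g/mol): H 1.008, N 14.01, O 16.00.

Pure N2 = 528.92 × 0.6117 = 323.540 g.
M(N2) = 2(14.01) = 28.02 g/mol.
M(NH4NO3) = 2(14.01) + 4(1.008) + 3(16.00) = 80.052 g/mol.
n(N2) = 323.540 / 28.02 = 11.5468 mol.
Step 1 (N2:NH3 = 1:2): theoretical n(NH3) = 23.0935 mol; at 59.40% yield, n(NH3) = 13.7176 mol.
Step 2 (NH3:NH4NO3 = 1:1): theoretical n(NH4NO3) = 13.7176 mol, so theoretical mass = 13.7176 × 80.052 = 1098.12 g.
At 76.55% yield, actual mass of NH4NO3 = 1098.12 × 0.7655 = 840.609 g.

840.61 g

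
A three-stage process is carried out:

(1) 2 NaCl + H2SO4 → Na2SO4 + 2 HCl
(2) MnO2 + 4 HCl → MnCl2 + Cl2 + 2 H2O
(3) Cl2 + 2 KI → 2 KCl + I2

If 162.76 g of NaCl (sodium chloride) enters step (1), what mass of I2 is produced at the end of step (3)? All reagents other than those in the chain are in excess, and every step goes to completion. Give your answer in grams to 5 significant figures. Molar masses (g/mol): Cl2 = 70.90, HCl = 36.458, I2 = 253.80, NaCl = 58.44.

n(NaCl) = 162.76 / 58.44 = 2.78508 mol.
Reaction (1): NaCl→HCl ratio 2:2 ⇒ n(HCl) = 2.78508 mol.
Reaction (2): HCl→Cl2 ratio 4:1 ⇒ n(Cl2) = 0.696270 mol.
Reaction (3): Cl2→I2 ratio 1:1 ⇒ n(I2) = 0.696270 mol.
Mass of I2 = 0.696270 × 253.80 = 176.713 g.

176.71 g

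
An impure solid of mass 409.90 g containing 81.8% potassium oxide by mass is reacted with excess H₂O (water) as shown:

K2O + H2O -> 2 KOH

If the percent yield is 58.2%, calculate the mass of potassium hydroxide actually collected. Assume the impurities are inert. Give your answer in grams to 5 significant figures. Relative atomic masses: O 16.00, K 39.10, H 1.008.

232.47 g

Pure K2O available = 409.90 g × 0.818 = 335.298 g.
M(K2O) = 2(39.10) + 16.00 = 94.20 g/mol.
M(KOH) = 39.10 + 16.00 + 1.008 = 56.108 g/mol.
n(K2O) = 335.298 g / 94.20 g/mol = 3.55943 mol.
From the equation the K2O:KOH mole ratio is 1:2, so n(KOH) = 3.55943 × 2/1 = 7.11886 mol.
Mass of KOH = 7.11886 mol × 56.108 g/mol = 399.425 g.
Actual mass collected = 399.425 g × 0.582 = 232.465 g.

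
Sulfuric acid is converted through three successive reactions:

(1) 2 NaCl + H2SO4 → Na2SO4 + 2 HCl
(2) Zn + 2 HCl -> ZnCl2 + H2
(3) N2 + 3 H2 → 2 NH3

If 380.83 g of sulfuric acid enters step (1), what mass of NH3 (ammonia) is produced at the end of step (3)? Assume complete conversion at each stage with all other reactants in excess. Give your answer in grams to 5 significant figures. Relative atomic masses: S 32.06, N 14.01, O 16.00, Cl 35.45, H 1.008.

44.095 g

M(H2SO4) = 2(1.008) + 32.06 + 4(16.00) = 98.076 g/mol.
M(NH3) = 14.01 + 3(1.008) = 17.034 g/mol.
n(H2SO4) = 380.83 / 98.076 = 3.88301 mol.
Reaction (1): H2SO4→HCl ratio 1:2 ⇒ n(HCl) = 7.76602 mol.
Reaction (2): HCl→H2 ratio 2:1 ⇒ n(H2) = 3.88301 mol.
Reaction (3): H2→NH3 ratio 3:2 ⇒ n(NH3) = 2.58867 mol.
Mass of NH3 = 2.58867 × 17.034 = 44.0955 g.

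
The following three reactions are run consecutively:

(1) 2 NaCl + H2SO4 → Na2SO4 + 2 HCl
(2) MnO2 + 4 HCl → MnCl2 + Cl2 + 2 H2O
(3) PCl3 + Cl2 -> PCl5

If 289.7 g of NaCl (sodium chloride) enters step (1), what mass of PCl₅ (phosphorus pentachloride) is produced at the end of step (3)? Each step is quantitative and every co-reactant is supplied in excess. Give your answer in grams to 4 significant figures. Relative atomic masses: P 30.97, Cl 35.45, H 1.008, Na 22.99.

258.0 g

M(NaCl) = 22.99 + 35.45 = 58.44 g/mol.
M(PCl5) = 30.97 + 5(35.45) = 208.22 g/mol.
n(NaCl) = 289.7 / 58.44 = 4.9572 mol.
Reaction (1): NaCl→HCl ratio 2:2 ⇒ n(HCl) = 4.9572 mol.
Reaction (2): HCl→Cl2 ratio 4:1 ⇒ n(Cl2) = 1.2393 mol.
Reaction (3): Cl2→PCl5 ratio 1:1 ⇒ n(PCl5) = 1.2393 mol.
Mass of PCl5 = 1.2393 × 208.22 = 258.05 g.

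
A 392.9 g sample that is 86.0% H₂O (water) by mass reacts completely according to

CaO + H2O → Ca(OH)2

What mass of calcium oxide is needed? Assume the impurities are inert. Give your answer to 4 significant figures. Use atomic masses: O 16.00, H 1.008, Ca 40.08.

1052 g

Mass of pure H2O = 392.9 g × 0.860 = 337.89 g.
M(H2O) = 2(1.008) + 16.00 = 18.016 g/mol.
M(CaO) = 40.08 + 16.00 = 56.08 g/mol.
n(H2O) = 337.89 g / 18.016 g/mol = 18.755 mol.
From the equation the H2O:CaO mole ratio is 1:1, so n(CaO) = 18.755 × 1/1 = 18.755 mol.
Mass of CaO = 18.755 mol × 56.08 g/mol = 1051.8 g.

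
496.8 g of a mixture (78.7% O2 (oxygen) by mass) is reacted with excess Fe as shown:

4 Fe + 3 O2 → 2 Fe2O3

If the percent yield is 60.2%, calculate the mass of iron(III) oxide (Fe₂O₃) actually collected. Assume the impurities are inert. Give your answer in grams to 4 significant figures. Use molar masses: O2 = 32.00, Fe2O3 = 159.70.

Pure O2 available = 496.8 g × 0.787 = 390.98 g.
n(O2) = 390.98 g / 32.00 g/mol = 12.218 mol.
From the equation the O2:Fe2O3 mole ratio is 3:2, so n(Fe2O3) = 12.218 × 2/3 = 8.1455 mol.
Mass of Fe2O3 = 8.1455 mol × 159.70 g/mol = 1300.8 g.
Actual mass collected = 1300.8 g × 0.602 = 783.10 g.

783.1 g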